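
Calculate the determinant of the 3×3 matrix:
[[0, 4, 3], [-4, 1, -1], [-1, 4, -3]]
-89

Expansion along first row:
det = 0·det([[1,-1],[4,-3]]) - 4·det([[-4,-1],[-1,-3]]) + 3·det([[-4,1],[-1,4]])
    = 0·(1·-3 - -1·4) - 4·(-4·-3 - -1·-1) + 3·(-4·4 - 1·-1)
    = 0·1 - 4·11 + 3·-15
    = 0 + -44 + -45 = -89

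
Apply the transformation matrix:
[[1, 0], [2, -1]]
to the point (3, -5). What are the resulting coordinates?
(3, 11)

Matrix multiplication:
[[1, 0], [2, -1]] × [3, -5]ᵀ
= [1×3 + 0×-5, 2×3 + -1×-5]ᵀ
= [3.0000, 11.0000]ᵀ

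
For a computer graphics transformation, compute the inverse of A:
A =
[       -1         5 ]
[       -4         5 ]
det(A) = 15
A⁻¹ =
[      1/3      -1/3 ]
[     4/15     -1/15 ]

For a 2×2 matrix A = [[a, b], [c, d]] with det(A) ≠ 0, A⁻¹ = (1/det(A)) * [[d, -b], [-c, a]].
det(A) = (-1)*(5) - (5)*(-4) = -5 + 20 = 15.
A⁻¹ = (1/15) * [[5, -5], [4, -1]].
Dividing each entry by 15 and reducing:
A⁻¹ =
[      1/3      -1/3 ]
[     4/15     -1/15 ]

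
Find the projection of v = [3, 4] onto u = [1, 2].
[11/5, 22/5]

The projection of v onto u is proj_u(v) = ((v·u) / (u·u)) · u.
v·u = (3)*(1) + (4)*(2) = 11.
u·u = (1)*(1) + (2)*(2) = 5.
coefficient = 11 / 5 = 11/5.
proj_u(v) = 11/5 · [1, 2] = [11/5, 22/5].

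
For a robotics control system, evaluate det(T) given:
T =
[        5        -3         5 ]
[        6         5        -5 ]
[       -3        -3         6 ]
det(T) = 123

Expand along row 0 (cofactor expansion): det(T) = a*(e*i - f*h) - b*(d*i - f*g) + c*(d*h - e*g), where the 3×3 is [[a, b, c], [d, e, f], [g, h, i]].
Minor M_00 = (5)*(6) - (-5)*(-3) = 30 - 15 = 15.
Minor M_01 = (6)*(6) - (-5)*(-3) = 36 - 15 = 21.
Minor M_02 = (6)*(-3) - (5)*(-3) = -18 + 15 = -3.
det(T) = (5)*(15) - (-3)*(21) + (5)*(-3) = 75 + 63 - 15 = 123.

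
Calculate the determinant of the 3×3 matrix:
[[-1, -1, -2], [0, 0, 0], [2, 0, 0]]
0

Expansion along first row:
det = -1·det([[0,0],[0,0]]) - -1·det([[0,0],[2,0]]) + -2·det([[0,0],[2,0]])
    = -1·(0·0 - 0·0) - -1·(0·0 - 0·2) + -2·(0·0 - 0·2)
    = -1·0 - -1·0 + -2·0
    = 0 + 0 + 0 = 0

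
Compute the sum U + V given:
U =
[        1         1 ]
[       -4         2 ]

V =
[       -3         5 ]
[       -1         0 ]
U + V =
[       -2         6 ]
[       -5         2 ]

Matrix addition is elementwise: (U+V)[i][j] = U[i][j] + V[i][j].
  (U+V)[0][0] = (1) + (-3) = -2
  (U+V)[0][1] = (1) + (5) = 6
  (U+V)[1][0] = (-4) + (-1) = -5
  (U+V)[1][1] = (2) + (0) = 2
U + V =
[       -2         6 ]
[       -5         2 ]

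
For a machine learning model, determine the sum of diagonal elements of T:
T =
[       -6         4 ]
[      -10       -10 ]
tr(T) = -6 - 10 = -16

The trace of a square matrix is the sum of its diagonal entries.
Diagonal entries of T: T[0][0] = -6, T[1][1] = -10.
tr(T) = -6 - 10 = -16.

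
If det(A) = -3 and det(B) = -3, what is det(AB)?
9

Use the multiplicative property of determinants: det(AB) = det(A)*det(B).
det(AB) = (-3)*(-3) = 9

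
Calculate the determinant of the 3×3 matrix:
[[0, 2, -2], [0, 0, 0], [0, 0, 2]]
0

Expansion along first row:
det = 0·det([[0,0],[0,2]]) - 2·det([[0,0],[0,2]]) + -2·det([[0,0],[0,0]])
    = 0·(0·2 - 0·0) - 2·(0·2 - 0·0) + -2·(0·0 - 0·0)
    = 0·0 - 2·0 + -2·0
    = 0 + 0 + 0 = 0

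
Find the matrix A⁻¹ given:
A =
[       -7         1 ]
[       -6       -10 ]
det(A) = 76
A⁻¹ =
[    -5/38     -1/76 ]
[     3/38     -7/76 ]

For a 2×2 matrix A = [[a, b], [c, d]] with det(A) ≠ 0, A⁻¹ = (1/det(A)) * [[d, -b], [-c, a]].
det(A) = (-7)*(-10) - (1)*(-6) = 70 + 6 = 76.
A⁻¹ = (1/76) * [[-10, -1], [6, -7]].
Dividing each entry by 76 and reducing:
A⁻¹ =
[    -5/38     -1/76 ]
[     3/38     -7/76 ]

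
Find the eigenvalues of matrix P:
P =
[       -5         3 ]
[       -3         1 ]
λ = -2, -2

Solve det(P - λI) = 0. For a 2×2 matrix the characteristic equation is λ² - (trace)λ + det = 0.
trace(P) = a + d = -5 + 1 = -4.
det(P) = a*d - b*c = (-5)*(1) - (3)*(-3) = -5 + 9 = 4.
Characteristic equation: λ² - (-4)λ + (4) = 0.
Discriminant = (-4)² - 4*(4) = 16 - 16 = 0.
λ = (-4 ± √0) / 2 = (-4 ± 0) / 2 = -2, -2.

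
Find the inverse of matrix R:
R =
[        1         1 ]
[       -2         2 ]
det(R) = 4
R⁻¹ =
[      1/2      -1/4 ]
[      1/2       1/4 ]

For a 2×2 matrix R = [[a, b], [c, d]] with det(R) ≠ 0, R⁻¹ = (1/det(R)) * [[d, -b], [-c, a]].
det(R) = (1)*(2) - (1)*(-2) = 2 + 2 = 4.
R⁻¹ = (1/4) * [[2, -1], [2, 1]].
Dividing each entry by 4 and reducing:
R⁻¹ =
[      1/2      -1/4 ]
[      1/2       1/4 ]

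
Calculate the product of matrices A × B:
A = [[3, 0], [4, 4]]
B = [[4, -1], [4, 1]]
[[12, -3], [32, 0]]

Matrix multiplication:
C[0][0] = 3×4 + 0×4 = 12
C[0][1] = 3×-1 + 0×1 = -3
C[1][0] = 4×4 + 4×4 = 32
C[1][1] = 4×-1 + 4×1 = 0
Result: [[12, -3], [32, 0]]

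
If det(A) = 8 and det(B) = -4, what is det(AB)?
-32

Use the multiplicative property of determinants: det(AB) = det(A)*det(B).
det(AB) = (8)*(-4) = -32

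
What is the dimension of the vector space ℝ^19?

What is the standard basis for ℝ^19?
Dimension = 19; standard basis = {e_1, e_2, e_3, …, e_19}

ℝ^19 is the space of 19-tuples of real numbers; its dimension is 19.
The standard basis consists of 19 vectors: e_1, e_2, e_3, …, e_19, where e_i is the vector with 1 in position i and 0 elsewhere.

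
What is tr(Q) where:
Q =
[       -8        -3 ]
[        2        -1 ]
tr(Q) = -8 - 1 = -9

The trace of a square matrix is the sum of its diagonal entries.
Diagonal entries of Q: Q[0][0] = -8, Q[1][1] = -1.
tr(Q) = -8 - 1 = -9.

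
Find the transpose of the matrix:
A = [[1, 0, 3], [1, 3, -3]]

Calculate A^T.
[[1, 1], [0, 3], [3, -3]]

The transpose sends entry (i,j) to (j,i); rows become columns.
Row 0 of A: [1, 0, 3] -> column 0 of A^T.
Row 1 of A: [1, 3, -3] -> column 1 of A^T.
A^T = [[1, 1], [0, 3], [3, -3]]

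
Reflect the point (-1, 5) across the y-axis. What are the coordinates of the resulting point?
(1, 5)

Reflection across y-axis: (-1, 5) → (1, 5)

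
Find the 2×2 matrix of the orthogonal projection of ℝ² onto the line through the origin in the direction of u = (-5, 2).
[[25/29, -10/29], [-10/29, 4/29]]

The orthogonal projection onto the line spanned by a nonzero vector u = (a, b) has matrix P = (u uᵀ) / (uᵀ u) = (1/(a² + b²)) · [[a², ab], [ab, b²]].
Here u = (-5, 2), so a² + b² = 25 + 4 = 29.
P = (1/29) · [[25, -10], [-10, 4]] = [[25/29, -10/29], [-10/29, 4/29]].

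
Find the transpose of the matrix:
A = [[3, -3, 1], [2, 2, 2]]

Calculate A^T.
[[3, 2], [-3, 2], [1, 2]]

The transpose sends entry (i,j) to (j,i); rows become columns.
Row 0 of A: [3, -3, 1] -> column 0 of A^T.
Row 1 of A: [2, 2, 2] -> column 1 of A^T.
A^T = [[3, 2], [-3, 2], [1, 2]]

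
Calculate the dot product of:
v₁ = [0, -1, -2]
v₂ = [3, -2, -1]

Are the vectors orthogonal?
4, No

The dot product is the sum of products of corresponding components.
v₁·v₂ = (0)*(3) + (-1)*(-2) + (-2)*(-1) = 0 + 2 + 2 = 4.
Two vectors are orthogonal iff their dot product is 0; here the dot product is 4, so the vectors are not orthogonal.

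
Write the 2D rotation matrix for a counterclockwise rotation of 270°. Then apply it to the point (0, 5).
R = [[0, 1], [-1, 0]]; R·(0, 5) = (5, 0)

Rotation matrix formula: R(θ) = [[cos θ, -sin θ], [sin θ, cos θ]]
For θ = 270°:
cos(270°) = 0
sin(270°) = -1
R = [[0, 1], [-1, 0]]
Apply to (0, 5): [0·0 + (1)·5, -1·0 + 0·5] = (5, 0)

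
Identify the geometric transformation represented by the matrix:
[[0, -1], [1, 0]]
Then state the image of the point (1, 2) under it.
rotation by 90° counterclockwise; image of (1, 2) is (-2, 1)

This matches the form [[cos θ, -sin θ], [sin θ, cos θ]] of a rotation matrix; reading off cos θ and sin θ gives the angle.
The matrix [[0, -1], [1, 0]] represents: rotation by 90° counterclockwise.
Applying it to (1, 2): [0·1 + -1·2, 1·1 + 0·2] = (-2, 1).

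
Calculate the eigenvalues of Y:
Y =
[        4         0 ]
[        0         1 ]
λ = 1, 4

Solve det(Y - λI) = 0. For a 2×2 matrix the characteristic equation is λ² - (trace)λ + det = 0.
trace(Y) = a + d = 4 + 1 = 5.
det(Y) = a*d - b*c = (4)*(1) - (0)*(0) = 4 - 0 = 4.
Characteristic equation: λ² - (5)λ + (4) = 0.
Discriminant = (5)² - 4*(4) = 25 - 16 = 9.
λ = (5 ± √9) / 2 = (5 ± 3) / 2 = 1, 4.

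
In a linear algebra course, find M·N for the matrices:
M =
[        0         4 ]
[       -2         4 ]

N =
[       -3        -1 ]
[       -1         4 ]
MN =
[       -4        16 ]
[        2        18 ]

Matrix multiplication: (MN)[i][j] = sum over k of M[i][k] * N[k][j].
  (MN)[0][0] = (0)*(-3) + (4)*(-1) = -4
  (MN)[0][1] = (0)*(-1) + (4)*(4) = 16
  (MN)[1][0] = (-2)*(-3) + (4)*(-1) = 2
  (MN)[1][1] = (-2)*(-1) + (4)*(4) = 18
MN =
[       -4        16 ]
[        2        18 ]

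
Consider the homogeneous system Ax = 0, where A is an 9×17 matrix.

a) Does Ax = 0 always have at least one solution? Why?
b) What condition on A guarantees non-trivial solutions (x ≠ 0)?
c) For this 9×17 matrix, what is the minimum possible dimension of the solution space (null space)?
a) Yes, x = 0 is always a solution. b) When A has linearly dependent columns (rank < n). c) Minimum nullity = 8.

a) x = 0 satisfies A·0 = 0, so the zero vector is always a solution.
b) Non-trivial solutions exist iff the columns of A are linearly dependent, equivalently rank(A) < n (the number of columns).
c) By rank-nullity, rank(A) + nullity(A) = n = 17. Since A has only 9 rows, rank(A) ≤ 9, so nullity(A) ≥ 17 - 9 = 8.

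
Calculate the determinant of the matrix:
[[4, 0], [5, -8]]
-32

For a 2×2 matrix [[a, b], [c, d]], det = ad - bc
det = (4)(-8) - (0)(5) = -32 - 0 = -32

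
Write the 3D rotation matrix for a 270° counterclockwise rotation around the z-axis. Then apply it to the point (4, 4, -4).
R = [[0, 1, 0], [-1, 0, 0], [0, 0, 1]]; R·(4, 4, -4) = (4, -4, -4)

Rotation matrix for 270° around z-axis:
cos(270°) = 0, sin(270°) = -1
R = [[0, 1, 0], [-1, 0, 0], [0, 0, 1]]
Apply to (4, 4, -4): R·[4, 4, -4]ᵀ = (4, -4, -4)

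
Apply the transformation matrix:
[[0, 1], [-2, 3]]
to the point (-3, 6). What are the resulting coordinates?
(6, 24)

Matrix multiplication:
[[0, 1], [-2, 3]] × [-3, 6]ᵀ
= [0×-3 + 1×6, -2×-3 + 3×6]ᵀ
= [6.0000, 24.0000]ᵀ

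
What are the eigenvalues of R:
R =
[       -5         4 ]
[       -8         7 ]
λ = -1, 3

Solve det(R - λI) = 0. For a 2×2 matrix the characteristic equation is λ² - (trace)λ + det = 0.
trace(R) = a + d = -5 + 7 = 2.
det(R) = a*d - b*c = (-5)*(7) - (4)*(-8) = -35 + 32 = -3.
Characteristic equation: λ² - (2)λ + (-3) = 0.
Discriminant = (2)² - 4*(-3) = 4 + 12 = 16.
λ = (2 ± √16) / 2 = (2 ± 4) / 2 = -1, 3.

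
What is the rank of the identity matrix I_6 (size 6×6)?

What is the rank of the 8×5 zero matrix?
rank(I_6) = 6, rank(0) = 0

The identity I_6 has 6 columns that are the standard basis vectors e_1, …, e_6. These are linearly independent, so all 6 columns are pivots and rank(I_6) = 6.
The 8×5 zero matrix has every entry zero, so every row is the zero row and there are no pivots; rank(0) = 0.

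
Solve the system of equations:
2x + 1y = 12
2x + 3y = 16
x = 5, y = 2

Use elimination (row reduction):
Equation 1: 2x + 1y = 12.
Equation 2: 2x + 3y = 16.
Multiply Eq1 by 2 and Eq2 by 2: 4x + 2y = 24;  4x + 6y = 32.
Subtract: (4)y = 8, so y = 2.
Back-substitute into Eq1: 2x + 1*(2) = 12, so x = 5.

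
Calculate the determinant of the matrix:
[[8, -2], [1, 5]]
42

For a 2×2 matrix [[a, b], [c, d]], det = ad - bc
det = (8)(5) - (-2)(1) = 40 - -2 = 42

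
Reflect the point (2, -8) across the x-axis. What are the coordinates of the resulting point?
(2, 8)

Reflection across x-axis: (2, -8) → (2, 8)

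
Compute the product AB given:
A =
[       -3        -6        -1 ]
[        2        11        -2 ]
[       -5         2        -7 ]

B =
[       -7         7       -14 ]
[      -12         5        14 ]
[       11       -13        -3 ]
AB =
[       82       -38       -39 ]
[     -168        95       132 ]
[      -66        66       119 ]

Matrix multiplication: (AB)[i][j] = sum over k of A[i][k] * B[k][j].
  (AB)[0][0] = (-3)*(-7) + (-6)*(-12) + (-1)*(11) = 82
  (AB)[0][1] = (-3)*(7) + (-6)*(5) + (-1)*(-13) = -38
  (AB)[0][2] = (-3)*(-14) + (-6)*(14) + (-1)*(-3) = -39
  (AB)[1][0] = (2)*(-7) + (11)*(-12) + (-2)*(11) = -168
  (AB)[1][1] = (2)*(7) + (11)*(5) + (-2)*(-13) = 95
  (AB)[1][2] = (2)*(-14) + (11)*(14) + (-2)*(-3) = 132
  (AB)[2][0] = (-5)*(-7) + (2)*(-12) + (-7)*(11) = -66
  (AB)[2][1] = (-5)*(7) + (2)*(5) + (-7)*(-13) = 66
  (AB)[2][2] = (-5)*(-14) + (2)*(14) + (-7)*(-3) = 119
AB =
[       82       -38       -39 ]
[     -168        95       132 ]
[      -66        66       119 ]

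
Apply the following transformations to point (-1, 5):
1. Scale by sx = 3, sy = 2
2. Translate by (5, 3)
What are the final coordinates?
(2, 13)

Step 1: Scale (-1, 5) by (sx, sy) = (3, 2) → (-3, 10)
Step 2: Translate by (5, 3) → (2, 13)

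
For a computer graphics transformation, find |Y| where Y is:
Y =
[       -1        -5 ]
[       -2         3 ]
det(Y) = -13

For a 2×2 matrix [[a, b], [c, d]], det = a*d - b*c.
det(Y) = (-1)*(3) - (-5)*(-2) = -3 - 10 = -13.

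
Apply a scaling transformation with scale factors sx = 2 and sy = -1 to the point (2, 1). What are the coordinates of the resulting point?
(4, -1)

Scaling matrix:
[[2, 0], [0, -1]]
Result: (2 × 2, 1 × -1) = (4, -1)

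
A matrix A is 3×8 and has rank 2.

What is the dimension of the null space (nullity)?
6

The rank-nullity theorem for an m×n matrix states:
rank(A) + nullity(A) = n (the number of columns).
Here n = 8 and rank(A) = 2, so nullity(A) = 8 - 2 = 6.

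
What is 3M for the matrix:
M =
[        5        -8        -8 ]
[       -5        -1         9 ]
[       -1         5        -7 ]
3M =
[       15       -24       -24 ]
[      -15        -3        27 ]
[       -3        15       -21 ]

Scalar multiplication is elementwise: (3M)[i][j] = 3 * M[i][j].
  (3M)[0][0] = 3 * (5) = 15
  (3M)[0][1] = 3 * (-8) = -24
  (3M)[0][2] = 3 * (-8) = -24
  (3M)[1][0] = 3 * (-5) = -15
  (3M)[1][1] = 3 * (-1) = -3
  (3M)[1][2] = 3 * (9) = 27
  (3M)[2][0] = 3 * (-1) = -3
  (3M)[2][1] = 3 * (5) = 15
  (3M)[2][2] = 3 * (-7) = -21
3M =
[       15       -24       -24 ]
[      -15        -3        27 ]
[       -3        15       -21 ]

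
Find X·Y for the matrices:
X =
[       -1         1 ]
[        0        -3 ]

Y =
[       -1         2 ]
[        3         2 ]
XY =
[        4         0 ]
[       -9        -6 ]

Matrix multiplication: (XY)[i][j] = sum over k of X[i][k] * Y[k][j].
  (XY)[0][0] = (-1)*(-1) + (1)*(3) = 4
  (XY)[0][1] = (-1)*(2) + (1)*(2) = 0
  (XY)[1][0] = (0)*(-1) + (-3)*(3) = -9
  (XY)[1][1] = (0)*(2) + (-3)*(2) = -6
XY =
[        4         0 ]
[       -9        -6 ]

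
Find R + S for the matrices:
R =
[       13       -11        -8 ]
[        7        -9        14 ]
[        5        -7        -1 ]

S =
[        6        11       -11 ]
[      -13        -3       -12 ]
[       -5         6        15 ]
R + S =
[       19         0       -19 ]
[       -6       -12         2 ]
[        0        -1        14 ]

Matrix addition is elementwise: (R+S)[i][j] = R[i][j] + S[i][j].
  (R+S)[0][0] = (13) + (6) = 19
  (R+S)[0][1] = (-11) + (11) = 0
  (R+S)[0][2] = (-8) + (-11) = -19
  (R+S)[1][0] = (7) + (-13) = -6
  (R+S)[1][1] = (-9) + (-3) = -12
  (R+S)[1][2] = (14) + (-12) = 2
  (R+S)[2][0] = (5) + (-5) = 0
  (R+S)[2][1] = (-7) + (6) = -1
  (R+S)[2][2] = (-1) + (15) = 14
R + S =
[       19         0       -19 ]
[       -6       -12         2 ]
[        0        -1        14 ]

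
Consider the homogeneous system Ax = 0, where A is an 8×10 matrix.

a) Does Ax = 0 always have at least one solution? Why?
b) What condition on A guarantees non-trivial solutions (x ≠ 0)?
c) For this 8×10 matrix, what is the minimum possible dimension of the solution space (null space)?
a) Yes, x = 0 is always a solution. b) When A has linearly dependent columns (rank < n). c) Minimum nullity = 2.

a) x = 0 satisfies A·0 = 0, so the zero vector is always a solution.
b) Non-trivial solutions exist iff the columns of A are linearly dependent, equivalently rank(A) < n (the number of columns).
c) By rank-nullity, rank(A) + nullity(A) = n = 10. Since A has only 8 rows, rank(A) ≤ 8, so nullity(A) ≥ 10 - 8 = 2.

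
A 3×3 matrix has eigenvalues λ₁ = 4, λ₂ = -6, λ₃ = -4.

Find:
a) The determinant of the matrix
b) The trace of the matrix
det = 96, trace = -6

Two standard eigenvalue identities:
- det(A) equals the product of the eigenvalues (counted with multiplicity).
- trace(A) equals the sum of the eigenvalues.
det(A) = (4)*(-6)*(-4) = 96.
trace(A) = 4 - 6 - 4 = -6.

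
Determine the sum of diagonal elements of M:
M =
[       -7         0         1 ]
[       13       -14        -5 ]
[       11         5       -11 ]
tr(M) = -7 - 14 - 11 = -32

The trace of a square matrix is the sum of its diagonal entries.
Diagonal entries of M: M[0][0] = -7, M[1][1] = -14, M[2][2] = -11.
tr(M) = -7 - 14 - 11 = -32.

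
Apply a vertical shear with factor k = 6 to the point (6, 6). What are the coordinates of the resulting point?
(6, 42)

Shear matrix for vertical shear with factor k = 6:
[[1, 0], [6, 1]]
Result: (6, 6) → (6, 42)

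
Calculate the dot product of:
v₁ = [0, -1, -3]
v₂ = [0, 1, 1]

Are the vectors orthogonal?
-4, No

The dot product is the sum of products of corresponding components.
v₁·v₂ = (0)*(0) + (-1)*(1) + (-3)*(1) = 0 - 1 - 3 = -4.
Two vectors are orthogonal iff their dot product is 0; here the dot product is -4, so the vectors are not orthogonal.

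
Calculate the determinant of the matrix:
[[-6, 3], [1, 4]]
-27

For a 2×2 matrix [[a, b], [c, d]], det = ad - bc
det = (-6)(4) - (3)(1) = -24 - 3 = -27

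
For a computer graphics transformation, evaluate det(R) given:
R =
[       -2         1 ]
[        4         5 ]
det(R) = -14

For a 2×2 matrix [[a, b], [c, d]], det = a*d - b*c.
det(R) = (-2)*(5) - (1)*(4) = -10 - 4 = -14.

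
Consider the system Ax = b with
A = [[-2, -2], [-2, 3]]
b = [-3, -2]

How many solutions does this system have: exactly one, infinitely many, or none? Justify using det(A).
Exactly one solution

Compute det(A) = (-2)*(3) - (-2)*(-2) = -10.
Because det(A) ≠ 0, A is invertible and Ax = b has a unique solution for every b (here x = A⁻¹ b).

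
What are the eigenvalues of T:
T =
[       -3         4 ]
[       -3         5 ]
λ = -1, 3

Solve det(T - λI) = 0. For a 2×2 matrix the characteristic equation is λ² - (trace)λ + det = 0.
trace(T) = a + d = -3 + 5 = 2.
det(T) = a*d - b*c = (-3)*(5) - (4)*(-3) = -15 + 12 = -3.
Characteristic equation: λ² - (2)λ + (-3) = 0.
Discriminant = (2)² - 4*(-3) = 4 + 12 = 16.
λ = (2 ± √16) / 2 = (2 ± 4) / 2 = -1, 3.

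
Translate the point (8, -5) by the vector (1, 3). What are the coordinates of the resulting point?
(9, -2)

Translation by (1, 3):
x' = 8 + 1 = 9
y' = -5 + 3 = -2
Homogeneous matrix: [[1, 0, 1], [0, 1, 3], [0, 0, 1]]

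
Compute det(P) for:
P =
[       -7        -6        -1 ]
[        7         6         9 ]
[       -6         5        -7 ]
det(P) = 568

Expand along row 0 (cofactor expansion): det(P) = a*(e*i - f*h) - b*(d*i - f*g) + c*(d*h - e*g), where the 3×3 is [[a, b, c], [d, e, f], [g, h, i]].
Minor M_00 = (6)*(-7) - (9)*(5) = -42 - 45 = -87.
Minor M_01 = (7)*(-7) - (9)*(-6) = -49 + 54 = 5.
Minor M_02 = (7)*(5) - (6)*(-6) = 35 + 36 = 71.
det(P) = (-7)*(-87) - (-6)*(5) + (-1)*(71) = 609 + 30 - 71 = 568.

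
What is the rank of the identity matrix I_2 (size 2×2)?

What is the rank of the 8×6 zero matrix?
rank(I_2) = 2, rank(0) = 0

The identity I_2 has 2 columns that are the standard basis vectors e_1, …, e_2. These are linearly independent, so all 2 columns are pivots and rank(I_2) = 2.
The 8×6 zero matrix has every entry zero, so every row is the zero row and there are no pivots; rank(0) = 0.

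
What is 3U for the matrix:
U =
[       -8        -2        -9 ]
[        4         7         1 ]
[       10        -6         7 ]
3U =
[      -24        -6       -27 ]
[       12        21         3 ]
[       30       -18        21 ]

Scalar multiplication is elementwise: (3U)[i][j] = 3 * U[i][j].
  (3U)[0][0] = 3 * (-8) = -24
  (3U)[0][1] = 3 * (-2) = -6
  (3U)[0][2] = 3 * (-9) = -27
  (3U)[1][0] = 3 * (4) = 12
  (3U)[1][1] = 3 * (7) = 21
  (3U)[1][2] = 3 * (1) = 3
  (3U)[2][0] = 3 * (10) = 30
  (3U)[2][1] = 3 * (-6) = -18
  (3U)[2][2] = 3 * (7) = 21
3U =
[      -24        -6       -27 ]
[       12        21         3 ]
[       30       -18        21 ]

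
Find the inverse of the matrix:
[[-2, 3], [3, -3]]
[[1, 1], [1, 2/3]]

For [[a,b],[c,d]], inverse = (1/det)·[[d,-b],[-c,a]]
det = -2·-3 - 3·3 = -3
Inverse = (1/-3)·[[-3, -3], [-3, -2]]
        = [[1, 1], [1, 2/3]]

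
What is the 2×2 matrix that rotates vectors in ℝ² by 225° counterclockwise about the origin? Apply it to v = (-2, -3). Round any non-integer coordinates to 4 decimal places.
R = [[-√2/2, √2/2], [-√2/2, -√2/2]]; R·v = (-0.7071, 3.5355)

A counterclockwise rotation by angle θ in ℝ² has matrix R(θ) = [[cos θ, -sin θ], [sin θ, cos θ]].
For θ = 225°: cos θ = -√2/2, sin θ = -√2/2.
R(225°) = [[-√2/2, √2/2], [-√2/2, -√2/2]].
R·v = [-√2/2·-2 + (√2/2)·-3, -√2/2·-2 + -√2/2·-3] = (-0.7071, 3.5355).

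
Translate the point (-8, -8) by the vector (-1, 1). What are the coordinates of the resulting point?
(-9, -7)

Translation by (-1, 1):
x' = -8 + -1 = -9
y' = -8 + 1 = -7
Homogeneous matrix: [[1, 0, -1], [0, 1, 1], [0, 0, 1]]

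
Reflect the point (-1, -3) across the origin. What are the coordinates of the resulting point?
(1, 3)

Reflection across origin: (-1, -3) → (1, 3)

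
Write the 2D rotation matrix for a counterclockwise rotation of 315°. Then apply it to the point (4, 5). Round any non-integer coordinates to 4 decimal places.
R = [[√2/2, √2/2], [-√2/2, √2/2]]; R·(4, 5) = (6.3640, 0.7071)

Rotation matrix formula: R(θ) = [[cos θ, -sin θ], [sin θ, cos θ]]
For θ = 315°:
cos(315°) = √2/2
sin(315°) = -√2/2
R = [[√2/2, √2/2], [-√2/2, √2/2]]
Apply to (4, 5): [√2/2·4 + (√2/2)·5, -√2/2·4 + √2/2·5] = (6.3640, 0.7071)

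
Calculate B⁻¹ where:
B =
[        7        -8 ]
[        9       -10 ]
det(B) = 2
B⁻¹ =
[       -5         4 ]
[     -9/2       7/2 ]

For a 2×2 matrix B = [[a, b], [c, d]] with det(B) ≠ 0, B⁻¹ = (1/det(B)) * [[d, -b], [-c, a]].
det(B) = (7)*(-10) - (-8)*(9) = -70 + 72 = 2.
B⁻¹ = (1/2) * [[-10, 8], [-9, 7]].
Dividing each entry by 2 and reducing:
B⁻¹ =
[       -5         4 ]
[     -9/2       7/2 ]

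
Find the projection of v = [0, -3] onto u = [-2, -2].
[-3/2, -3/2]

The projection of v onto u is proj_u(v) = ((v·u) / (u·u)) · u.
v·u = (0)*(-2) + (-3)*(-2) = 6.
u·u = (-2)*(-2) + (-2)*(-2) = 8.
coefficient = 6 / 8 = 3/4.
proj_u(v) = 3/4 · [-2, -2] = [-3/2, -3/2].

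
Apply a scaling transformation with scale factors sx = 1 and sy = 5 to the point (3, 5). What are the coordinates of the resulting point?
(3, 25)

Scaling matrix:
[[1, 0], [0, 5]]
Result: (3 × 1, 5 × 5) = (3, 25)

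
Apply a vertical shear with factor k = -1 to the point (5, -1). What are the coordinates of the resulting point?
(5, -6)

Shear matrix for vertical shear with factor k = -1:
[[1, 0], [-1, 1]]
Result: (5, -1) → (5, -6)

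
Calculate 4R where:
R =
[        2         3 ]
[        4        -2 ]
4R =
[        8        12 ]
[       16        -8 ]

Scalar multiplication is elementwise: (4R)[i][j] = 4 * R[i][j].
  (4R)[0][0] = 4 * (2) = 8
  (4R)[0][1] = 4 * (3) = 12
  (4R)[1][0] = 4 * (4) = 16
  (4R)[1][1] = 4 * (-2) = -8
4R =
[        8        12 ]
[       16        -8 ]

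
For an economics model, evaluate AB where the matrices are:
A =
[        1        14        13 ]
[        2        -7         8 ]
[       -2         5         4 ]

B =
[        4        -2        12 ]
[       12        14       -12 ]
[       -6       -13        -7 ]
AB =
[       94        25      -247 ]
[     -124      -206        52 ]
[       28        22      -112 ]

Matrix multiplication: (AB)[i][j] = sum over k of A[i][k] * B[k][j].
  (AB)[0][0] = (1)*(4) + (14)*(12) + (13)*(-6) = 94
  (AB)[0][1] = (1)*(-2) + (14)*(14) + (13)*(-13) = 25
  (AB)[0][2] = (1)*(12) + (14)*(-12) + (13)*(-7) = -247
  (AB)[1][0] = (2)*(4) + (-7)*(12) + (8)*(-6) = -124
  (AB)[1][1] = (2)*(-2) + (-7)*(14) + (8)*(-13) = -206
  (AB)[1][2] = (2)*(12) + (-7)*(-12) + (8)*(-7) = 52
  (AB)[2][0] = (-2)*(4) + (5)*(12) + (4)*(-6) = 28
  (AB)[2][1] = (-2)*(-2) + (5)*(14) + (4)*(-13) = 22
  (AB)[2][2] = (-2)*(12) + (5)*(-12) + (4)*(-7) = -112
AB =
[       94        25      -247 ]
[     -124      -206        52 ]
[       28        22      -112 ]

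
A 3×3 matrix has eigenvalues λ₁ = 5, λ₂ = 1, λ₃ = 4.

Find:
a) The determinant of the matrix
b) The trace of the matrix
det = 20, trace = 10

Two standard eigenvalue identities:
- det(A) equals the product of the eigenvalues (counted with multiplicity).
- trace(A) equals the sum of the eigenvalues.
det(A) = (5)*(1)*(4) = 20.
trace(A) = 5 + 1 + 4 = 10.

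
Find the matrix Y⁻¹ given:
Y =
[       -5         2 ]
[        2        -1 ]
det(Y) = 1
Y⁻¹ =
[       -1        -2 ]
[       -2        -5 ]

For a 2×2 matrix Y = [[a, b], [c, d]] with det(Y) ≠ 0, Y⁻¹ = (1/det(Y)) * [[d, -b], [-c, a]].
det(Y) = (-5)*(-1) - (2)*(2) = 5 - 4 = 1.
Y⁻¹ = (1/1) * [[-1, -2], [-2, -5]].
Dividing each entry by 1 and reducing:
Y⁻¹ =
[       -1        -2 ]
[       -2        -5 ]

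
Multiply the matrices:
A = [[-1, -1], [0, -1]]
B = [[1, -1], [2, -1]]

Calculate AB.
[[-3, 2], [-2, 1]]

Each entry (i,j) of AB = sum over k of A[i][k]*B[k][j].
(AB)[0][0] = (-1)*(1) + (-1)*(2) = -3
(AB)[0][1] = (-1)*(-1) + (-1)*(-1) = 2
(AB)[1][0] = (0)*(1) + (-1)*(2) = -2
(AB)[1][1] = (0)*(-1) + (-1)*(-1) = 1
AB = [[-3, 2], [-2, 1]]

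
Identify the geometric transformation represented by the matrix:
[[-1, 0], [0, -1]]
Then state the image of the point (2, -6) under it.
rotation by 180° (or reflection through origin); image of (2, -6) is (-2, 6)

This matches the form [[cos θ, -sin θ], [sin θ, cos θ]] of a rotation matrix; reading off cos θ and sin θ gives the angle.
The matrix [[-1, 0], [0, -1]] represents: rotation by 180° (or reflection through origin).
Applying it to (2, -6): [-1·2 + 0·-6, 0·2 + -1·-6] = (-2, 6).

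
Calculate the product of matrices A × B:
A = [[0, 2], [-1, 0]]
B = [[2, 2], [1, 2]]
[[2, 4], [-2, -2]]

Matrix multiplication:
C[0][0] = 0×2 + 2×1 = 2
C[0][1] = 0×2 + 2×2 = 4
C[1][0] = -1×2 + 0×1 = -2
C[1][1] = -1×2 + 0×2 = -2
Result: [[2, 4], [-2, -2]]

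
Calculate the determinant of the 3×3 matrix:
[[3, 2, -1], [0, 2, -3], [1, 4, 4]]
56

Expansion along first row:
det = 3·det([[2,-3],[4,4]]) - 2·det([[0,-3],[1,4]]) + -1·det([[0,2],[1,4]])
    = 3·(2·4 - -3·4) - 2·(0·4 - -3·1) + -1·(0·4 - 2·1)
    = 3·20 - 2·3 + -1·-2
    = 60 + -6 + 2 = 56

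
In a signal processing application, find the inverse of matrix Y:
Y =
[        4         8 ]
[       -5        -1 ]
det(Y) = 36
Y⁻¹ =
[    -1/36      -2/9 ]
[     5/36       1/9 ]

For a 2×2 matrix Y = [[a, b], [c, d]] with det(Y) ≠ 0, Y⁻¹ = (1/det(Y)) * [[d, -b], [-c, a]].
det(Y) = (4)*(-1) - (8)*(-5) = -4 + 40 = 36.
Y⁻¹ = (1/36) * [[-1, -8], [5, 4]].
Dividing each entry by 36 and reducing:
Y⁻¹ =
[    -1/36      -2/9 ]
[     5/36       1/9 ]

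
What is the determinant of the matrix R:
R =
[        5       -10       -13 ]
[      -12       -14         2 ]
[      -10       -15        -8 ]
det(R) = 1350

Expand along row 0 (cofactor expansion): det(R) = a*(e*i - f*h) - b*(d*i - f*g) + c*(d*h - e*g), where the 3×3 is [[a, b, c], [d, e, f], [g, h, i]].
Minor M_00 = (-14)*(-8) - (2)*(-15) = 112 + 30 = 142.
Minor M_01 = (-12)*(-8) - (2)*(-10) = 96 + 20 = 116.
Minor M_02 = (-12)*(-15) - (-14)*(-10) = 180 - 140 = 40.
det(R) = (5)*(142) - (-10)*(116) + (-13)*(40) = 710 + 1160 - 520 = 1350.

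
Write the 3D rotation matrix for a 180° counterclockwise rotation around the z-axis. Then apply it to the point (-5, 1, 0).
R = [[-1, 0, 0], [0, -1, 0], [0, 0, 1]]; R·(-5, 1, 0) = (5, -1, 0)

Rotation matrix for 180° around z-axis:
cos(180°) = -1, sin(180°) = 0
R = [[-1, 0, 0], [0, -1, 0], [0, 0, 1]]
Apply to (-5, 1, 0): R·[-5, 1, 0]ᵀ = (5, -1, 0)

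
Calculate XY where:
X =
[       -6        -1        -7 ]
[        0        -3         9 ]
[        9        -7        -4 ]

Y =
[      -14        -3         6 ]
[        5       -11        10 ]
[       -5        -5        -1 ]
XY =
[      114        64       -39 ]
[      -60       -12       -39 ]
[     -141        70       -12 ]

Matrix multiplication: (XY)[i][j] = sum over k of X[i][k] * Y[k][j].
  (XY)[0][0] = (-6)*(-14) + (-1)*(5) + (-7)*(-5) = 114
  (XY)[0][1] = (-6)*(-3) + (-1)*(-11) + (-7)*(-5) = 64
  (XY)[0][2] = (-6)*(6) + (-1)*(10) + (-7)*(-1) = -39
  (XY)[1][0] = (0)*(-14) + (-3)*(5) + (9)*(-5) = -60
  (XY)[1][1] = (0)*(-3) + (-3)*(-11) + (9)*(-5) = -12
  (XY)[1][2] = (0)*(6) + (-3)*(10) + (9)*(-1) = -39
  (XY)[2][0] = (9)*(-14) + (-7)*(5) + (-4)*(-5) = -141
  (XY)[2][1] = (9)*(-3) + (-7)*(-11) + (-4)*(-5) = 70
  (XY)[2][2] = (9)*(6) + (-7)*(10) + (-4)*(-1) = -12
XY =
[      114        64       -39 ]
[      -60       -12       -39 ]
[     -141        70       -12 ]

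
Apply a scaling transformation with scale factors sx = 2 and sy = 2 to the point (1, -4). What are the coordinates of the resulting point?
(2, -8)

Scaling matrix:
[[2, 0], [0, 2]]
Result: (1 × 2, -4 × 2) = (2, -8)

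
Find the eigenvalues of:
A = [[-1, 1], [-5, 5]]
λ = 0, 4

Solve det(A - λI) = 0. For a 2×2 matrix this is λ² - (trace)λ + det = 0.
trace(A) = -1 + 5 = 4.
det(A) = (-1)*(5) - (1)*(-5) = -5 + 5 = 0.
Characteristic equation: λ² - (4)λ + (0) = 0.
Discriminant: (4)² - 4*(0) = 16 - 0 = 16.
Roots: λ = (4 ± √16) / 2 = 0, 4.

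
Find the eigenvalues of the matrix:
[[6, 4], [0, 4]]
λ = 4 and λ = 6

Characteristic equation: det(A - λI) = 0
λ² - (trace)λ + (det) = 0
λ² - (10)λ + (24) = 0
λ² - 10λ + 24 = 0
Solving: λ = 4, 6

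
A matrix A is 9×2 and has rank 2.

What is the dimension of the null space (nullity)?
0

The rank-nullity theorem for an m×n matrix states:
rank(A) + nullity(A) = n (the number of columns).
Here n = 2 and rank(A) = 2, so nullity(A) = 2 - 2 = 0.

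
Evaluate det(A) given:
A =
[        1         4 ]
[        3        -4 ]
det(A) = -16

For a 2×2 matrix [[a, b], [c, d]], det = a*d - b*c.
det(A) = (1)*(-4) - (4)*(3) = -4 - 12 = -16.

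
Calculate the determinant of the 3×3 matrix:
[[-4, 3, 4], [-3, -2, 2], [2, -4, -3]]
-7

Expansion along first row:
det = -4·det([[-2,2],[-4,-3]]) - 3·det([[-3,2],[2,-3]]) + 4·det([[-3,-2],[2,-4]])
    = -4·(-2·-3 - 2·-4) - 3·(-3·-3 - 2·2) + 4·(-3·-4 - -2·2)
    = -4·14 - 3·5 + 4·16
    = -56 + -15 + 64 = -7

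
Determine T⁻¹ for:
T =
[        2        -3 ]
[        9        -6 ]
det(T) = 15
T⁻¹ =
[     -2/5       1/5 ]
[     -3/5      2/15 ]

For a 2×2 matrix T = [[a, b], [c, d]] with det(T) ≠ 0, T⁻¹ = (1/det(T)) * [[d, -b], [-c, a]].
det(T) = (2)*(-6) - (-3)*(9) = -12 + 27 = 15.
T⁻¹ = (1/15) * [[-6, 3], [-9, 2]].
Dividing each entry by 15 and reducing:
T⁻¹ =
[     -2/5       1/5 ]
[     -3/5      2/15 ]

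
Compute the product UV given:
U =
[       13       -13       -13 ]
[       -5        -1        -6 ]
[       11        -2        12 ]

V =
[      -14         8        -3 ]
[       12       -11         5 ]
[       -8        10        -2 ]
UV =
[     -234       117       -78 ]
[      106       -89        22 ]
[     -274       230       -67 ]

Matrix multiplication: (UV)[i][j] = sum over k of U[i][k] * V[k][j].
  (UV)[0][0] = (13)*(-14) + (-13)*(12) + (-13)*(-8) = -234
  (UV)[0][1] = (13)*(8) + (-13)*(-11) + (-13)*(10) = 117
  (UV)[0][2] = (13)*(-3) + (-13)*(5) + (-13)*(-2) = -78
  (UV)[1][0] = (-5)*(-14) + (-1)*(12) + (-6)*(-8) = 106
  (UV)[1][1] = (-5)*(8) + (-1)*(-11) + (-6)*(10) = -89
  (UV)[1][2] = (-5)*(-3) + (-1)*(5) + (-6)*(-2) = 22
  (UV)[2][0] = (11)*(-14) + (-2)*(12) + (12)*(-8) = -274
  (UV)[2][1] = (11)*(8) + (-2)*(-11) + (12)*(10) = 230
  (UV)[2][2] = (11)*(-3) + (-2)*(5) + (12)*(-2) = -67
UV =
[     -234       117       -78 ]
[      106       -89        22 ]
[     -274       230       -67 ]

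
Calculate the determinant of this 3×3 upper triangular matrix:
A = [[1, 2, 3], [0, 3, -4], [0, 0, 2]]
6

The determinant of a triangular matrix is the product of its diagonal entries (the off-diagonal entries above the diagonal do not affect it).
det(A) = (1) * (3) * (2) = 6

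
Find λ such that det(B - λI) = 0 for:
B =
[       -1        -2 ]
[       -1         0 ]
λ = -2, 1

Solve det(B - λI) = 0. For a 2×2 matrix the characteristic equation is λ² - (trace)λ + det = 0.
trace(B) = a + d = -1 + 0 = -1.
det(B) = a*d - b*c = (-1)*(0) - (-2)*(-1) = 0 - 2 = -2.
Characteristic equation: λ² - (-1)λ + (-2) = 0.
Discriminant = (-1)² - 4*(-2) = 1 + 8 = 9.
λ = (-1 ± √9) / 2 = (-1 ± 3) / 2 = -2, 1.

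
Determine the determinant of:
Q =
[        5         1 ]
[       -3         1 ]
det(Q) = 8

For a 2×2 matrix [[a, b], [c, d]], det = a*d - b*c.
det(Q) = (5)*(1) - (1)*(-3) = 5 + 3 = 8.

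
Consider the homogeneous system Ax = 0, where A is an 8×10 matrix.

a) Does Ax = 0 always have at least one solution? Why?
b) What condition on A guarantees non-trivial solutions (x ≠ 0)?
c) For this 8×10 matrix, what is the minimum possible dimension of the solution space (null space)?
a) Yes, x = 0 is always a solution. b) When A has linearly dependent columns (rank < n). c) Minimum nullity = 2.

a) x = 0 satisfies A·0 = 0, so the zero vector is always a solution.
b) Non-trivial solutions exist iff the columns of A are linearly dependent, equivalently rank(A) < n (the number of columns).
c) By rank-nullity, rank(A) + nullity(A) = n = 10. Since A has only 8 rows, rank(A) ≤ 8, so nullity(A) ≥ 10 - 8 = 2.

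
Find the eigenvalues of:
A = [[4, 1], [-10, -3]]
λ = -1, 2

Solve det(A - λI) = 0. For a 2×2 matrix this is λ² - (trace)λ + det = 0.
trace(A) = 4 - 3 = 1.
det(A) = (4)*(-3) - (1)*(-10) = -12 + 10 = -2.
Characteristic equation: λ² - (1)λ + (-2) = 0.
Discriminant: (1)² - 4*(-2) = 1 + 8 = 9.
Roots: λ = (1 ± √9) / 2 = -1, 2.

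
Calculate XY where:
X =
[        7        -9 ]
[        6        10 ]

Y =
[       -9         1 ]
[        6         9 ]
XY =
[     -117       -74 ]
[        6        96 ]

Matrix multiplication: (XY)[i][j] = sum over k of X[i][k] * Y[k][j].
  (XY)[0][0] = (7)*(-9) + (-9)*(6) = -117
  (XY)[0][1] = (7)*(1) + (-9)*(9) = -74
  (XY)[1][0] = (6)*(-9) + (10)*(6) = 6
  (XY)[1][1] = (6)*(1) + (10)*(9) = 96
XY =
[     -117       -74 ]
[        6        96 ]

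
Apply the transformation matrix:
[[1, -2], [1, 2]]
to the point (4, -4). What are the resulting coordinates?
(12, -4)

Matrix multiplication:
[[1, -2], [1, 2]] × [4, -4]ᵀ
= [1×4 + -2×-4, 1×4 + 2×-4]ᵀ
= [12.0000, -4.0000]ᵀ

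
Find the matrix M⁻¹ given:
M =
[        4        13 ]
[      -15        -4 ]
det(M) = 179
M⁻¹ =
[   -4/179   -13/179 ]
[   15/179     4/179 ]

For a 2×2 matrix M = [[a, b], [c, d]] with det(M) ≠ 0, M⁻¹ = (1/det(M)) * [[d, -b], [-c, a]].
det(M) = (4)*(-4) - (13)*(-15) = -16 + 195 = 179.
M⁻¹ = (1/179) * [[-4, -13], [15, 4]].
Dividing each entry by 179 and reducing:
M⁻¹ =
[   -4/179   -13/179 ]
[   15/179     4/179 ]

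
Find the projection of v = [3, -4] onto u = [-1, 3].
[3/2, -9/2]

The projection of v onto u is proj_u(v) = ((v·u) / (u·u)) · u.
v·u = (3)*(-1) + (-4)*(3) = -15.
u·u = (-1)*(-1) + (3)*(3) = 10.
coefficient = -15 / 10 = -3/2.
proj_u(v) = -3/2 · [-1, 3] = [3/2, -9/2].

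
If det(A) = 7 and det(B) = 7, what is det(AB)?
49

Use the multiplicative property of determinants: det(AB) = det(A)*det(B).
det(AB) = (7)*(7) = 49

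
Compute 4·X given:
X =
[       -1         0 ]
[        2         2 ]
4X =
[       -4         0 ]
[        8         8 ]

Scalar multiplication is elementwise: (4X)[i][j] = 4 * X[i][j].
  (4X)[0][0] = 4 * (-1) = -4
  (4X)[0][1] = 4 * (0) = 0
  (4X)[1][0] = 4 * (2) = 8
  (4X)[1][1] = 4 * (2) = 8
4X =
[       -4         0 ]
[        8         8 ]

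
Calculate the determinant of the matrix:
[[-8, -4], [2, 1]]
0

For a 2×2 matrix [[a, b], [c, d]], det = ad - bc
det = (-8)(1) - (-4)(2) = -8 - -8 = 0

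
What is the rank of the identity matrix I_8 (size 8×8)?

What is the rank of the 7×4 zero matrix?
rank(I_8) = 8, rank(0) = 0

The identity I_8 has 8 columns that are the standard basis vectors e_1, …, e_8. These are linearly independent, so all 8 columns are pivots and rank(I_8) = 8.
The 7×4 zero matrix has every entry zero, so every row is the zero row and there are no pivots; rank(0) = 0.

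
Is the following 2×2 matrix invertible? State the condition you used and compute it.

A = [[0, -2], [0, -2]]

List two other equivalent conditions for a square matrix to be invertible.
No, not invertible; det(A) = 0 (two rows are equal, so the rows are linearly dependent). Equivalent conditions (failing for this A): rank(A) < 2; Ax = 0 has non-trivial solutions; 0 is an eigenvalue; the columns are linearly dependent.

To check invertibility, compute det(A).
In this matrix, row 0 and the last row are identical, so one row is a scalar multiple of another and the rows are linearly dependent.
A matrix with linearly dependent rows has det = 0 and is not invertible.
Equivalent failed conditions:
- rank(A) < 2.
- Ax = 0 has non-trivial solutions.
- 0 is an eigenvalue.
- The columns are linearly dependent.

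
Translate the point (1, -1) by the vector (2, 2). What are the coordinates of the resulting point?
(3, 1)

Translation by (2, 2):
x' = 1 + 2 = 3
y' = -1 + 2 = 1
Homogeneous matrix: [[1, 0, 2], [0, 1, 2], [0, 0, 1]]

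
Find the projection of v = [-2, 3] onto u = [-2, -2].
[1/2, 1/2]

The projection of v onto u is proj_u(v) = ((v·u) / (u·u)) · u.
v·u = (-2)*(-2) + (3)*(-2) = -2.
u·u = (-2)*(-2) + (-2)*(-2) = 8.
coefficient = -2 / 8 = -1/4.
proj_u(v) = -1/4 · [-2, -2] = [1/2, 1/2].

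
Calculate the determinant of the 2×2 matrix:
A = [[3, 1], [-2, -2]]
-4

For A = [[a, b], [c, d]], det(A) = a*d - b*c.
det(A) = (3)*(-2) - (1)*(-2) = -6 - -2 = -4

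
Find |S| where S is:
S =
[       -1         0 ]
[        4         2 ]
det(S) = -2

For a 2×2 matrix [[a, b], [c, d]], det = a*d - b*c.
det(S) = (-1)*(2) - (0)*(4) = -2 - 0 = -2.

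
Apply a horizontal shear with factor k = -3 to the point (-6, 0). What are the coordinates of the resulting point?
(-6, 0)

Shear matrix for horizontal shear with factor k = -3:
[[1, -3], [0, 1]]
Result: (-6, 0) → (-6, 0)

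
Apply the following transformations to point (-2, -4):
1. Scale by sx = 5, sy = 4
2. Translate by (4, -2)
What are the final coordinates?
(-6, -18)

Step 1: Scale (-2, -4) by (sx, sy) = (5, 4) → (-10, -16)
Step 2: Translate by (4, -2) → (-6, -18)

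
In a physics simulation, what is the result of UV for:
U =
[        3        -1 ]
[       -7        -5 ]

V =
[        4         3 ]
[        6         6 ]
UV =
[        6         3 ]
[      -58       -51 ]

Matrix multiplication: (UV)[i][j] = sum over k of U[i][k] * V[k][j].
  (UV)[0][0] = (3)*(4) + (-1)*(6) = 6
  (UV)[0][1] = (3)*(3) + (-1)*(6) = 3
  (UV)[1][0] = (-7)*(4) + (-5)*(6) = -58
  (UV)[1][1] = (-7)*(3) + (-5)*(6) = -51
UV =
[        6         3 ]
[      -58       -51 ]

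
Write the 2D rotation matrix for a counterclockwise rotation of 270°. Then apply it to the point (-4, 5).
R = [[0, 1], [-1, 0]]; R·(-4, 5) = (5, 4)

Rotation matrix formula: R(θ) = [[cos θ, -sin θ], [sin θ, cos θ]]
For θ = 270°:
cos(270°) = 0
sin(270°) = -1
R = [[0, 1], [-1, 0]]
Apply to (-4, 5): [0·-4 + (1)·5, -1·-4 + 0·5] = (5, 4)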